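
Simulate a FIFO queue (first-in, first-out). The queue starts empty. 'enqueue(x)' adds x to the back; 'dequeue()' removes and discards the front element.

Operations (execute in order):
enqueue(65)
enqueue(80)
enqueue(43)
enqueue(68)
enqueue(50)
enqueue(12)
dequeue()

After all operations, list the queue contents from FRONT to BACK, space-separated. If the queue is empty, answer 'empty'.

enqueue(65): [65]
enqueue(80): [65, 80]
enqueue(43): [65, 80, 43]
enqueue(68): [65, 80, 43, 68]
enqueue(50): [65, 80, 43, 68, 50]
enqueue(12): [65, 80, 43, 68, 50, 12]
dequeue(): [80, 43, 68, 50, 12]

Answer: 80 43 68 50 12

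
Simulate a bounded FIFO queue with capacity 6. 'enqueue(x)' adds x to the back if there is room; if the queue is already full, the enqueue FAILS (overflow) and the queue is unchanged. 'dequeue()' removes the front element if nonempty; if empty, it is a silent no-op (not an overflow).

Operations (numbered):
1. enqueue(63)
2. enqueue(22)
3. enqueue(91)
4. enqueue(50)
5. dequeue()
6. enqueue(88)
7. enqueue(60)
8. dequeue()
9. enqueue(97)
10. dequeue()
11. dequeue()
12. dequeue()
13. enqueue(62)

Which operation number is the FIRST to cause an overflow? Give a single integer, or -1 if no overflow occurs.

1. enqueue(63): size=1
2. enqueue(22): size=2
3. enqueue(91): size=3
4. enqueue(50): size=4
5. dequeue(): size=3
6. enqueue(88): size=4
7. enqueue(60): size=5
8. dequeue(): size=4
9. enqueue(97): size=5
10. dequeue(): size=4
11. dequeue(): size=3
12. dequeue(): size=2
13. enqueue(62): size=3

Answer: -1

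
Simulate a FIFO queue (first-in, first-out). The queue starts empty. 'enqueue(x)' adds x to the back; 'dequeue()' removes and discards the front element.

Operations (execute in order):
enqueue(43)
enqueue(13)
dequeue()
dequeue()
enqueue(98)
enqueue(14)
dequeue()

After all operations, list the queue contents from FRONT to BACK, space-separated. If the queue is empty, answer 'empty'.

Answer: 14

Derivation:
enqueue(43): [43]
enqueue(13): [43, 13]
dequeue(): [13]
dequeue(): []
enqueue(98): [98]
enqueue(14): [98, 14]
dequeue(): [14]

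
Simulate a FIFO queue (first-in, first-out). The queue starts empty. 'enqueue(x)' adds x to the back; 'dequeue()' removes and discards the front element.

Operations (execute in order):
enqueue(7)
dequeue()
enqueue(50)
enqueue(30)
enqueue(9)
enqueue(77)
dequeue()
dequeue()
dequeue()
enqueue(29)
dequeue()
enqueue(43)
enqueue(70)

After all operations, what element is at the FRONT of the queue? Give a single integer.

Answer: 29

Derivation:
enqueue(7): queue = [7]
dequeue(): queue = []
enqueue(50): queue = [50]
enqueue(30): queue = [50, 30]
enqueue(9): queue = [50, 30, 9]
enqueue(77): queue = [50, 30, 9, 77]
dequeue(): queue = [30, 9, 77]
dequeue(): queue = [9, 77]
dequeue(): queue = [77]
enqueue(29): queue = [77, 29]
dequeue(): queue = [29]
enqueue(43): queue = [29, 43]
enqueue(70): queue = [29, 43, 70]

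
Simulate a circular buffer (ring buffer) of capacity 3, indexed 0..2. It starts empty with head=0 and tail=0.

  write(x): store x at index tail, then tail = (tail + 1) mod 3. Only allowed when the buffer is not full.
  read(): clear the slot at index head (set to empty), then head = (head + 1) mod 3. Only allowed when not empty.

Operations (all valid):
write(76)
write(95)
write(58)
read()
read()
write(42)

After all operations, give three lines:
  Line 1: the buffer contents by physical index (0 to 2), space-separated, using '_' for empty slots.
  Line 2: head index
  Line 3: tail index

Answer: 42 _ 58
2
1

Derivation:
write(76): buf=[76 _ _], head=0, tail=1, size=1
write(95): buf=[76 95 _], head=0, tail=2, size=2
write(58): buf=[76 95 58], head=0, tail=0, size=3
read(): buf=[_ 95 58], head=1, tail=0, size=2
read(): buf=[_ _ 58], head=2, tail=0, size=1
write(42): buf=[42 _ 58], head=2, tail=1, size=2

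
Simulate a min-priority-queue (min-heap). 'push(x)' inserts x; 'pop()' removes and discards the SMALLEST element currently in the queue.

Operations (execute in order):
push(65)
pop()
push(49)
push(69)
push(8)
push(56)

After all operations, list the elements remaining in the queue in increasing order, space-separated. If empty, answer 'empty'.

Answer: 8 49 56 69

Derivation:
push(65): heap contents = [65]
pop() → 65: heap contents = []
push(49): heap contents = [49]
push(69): heap contents = [49, 69]
push(8): heap contents = [8, 49, 69]
push(56): heap contents = [8, 49, 56, 69]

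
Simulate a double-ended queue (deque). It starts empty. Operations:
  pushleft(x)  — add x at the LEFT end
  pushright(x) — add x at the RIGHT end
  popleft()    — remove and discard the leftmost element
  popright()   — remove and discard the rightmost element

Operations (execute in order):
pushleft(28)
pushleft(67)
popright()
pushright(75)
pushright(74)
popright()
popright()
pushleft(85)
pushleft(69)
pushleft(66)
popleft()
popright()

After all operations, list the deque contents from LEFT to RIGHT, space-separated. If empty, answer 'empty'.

Answer: 69 85

Derivation:
pushleft(28): [28]
pushleft(67): [67, 28]
popright(): [67]
pushright(75): [67, 75]
pushright(74): [67, 75, 74]
popright(): [67, 75]
popright(): [67]
pushleft(85): [85, 67]
pushleft(69): [69, 85, 67]
pushleft(66): [66, 69, 85, 67]
popleft(): [69, 85, 67]
popright(): [69, 85]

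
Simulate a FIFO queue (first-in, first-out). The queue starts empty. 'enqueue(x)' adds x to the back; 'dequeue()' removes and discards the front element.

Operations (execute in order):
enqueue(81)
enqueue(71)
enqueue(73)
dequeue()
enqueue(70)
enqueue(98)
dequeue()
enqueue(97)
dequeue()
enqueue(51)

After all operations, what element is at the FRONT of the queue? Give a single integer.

Answer: 70

Derivation:
enqueue(81): queue = [81]
enqueue(71): queue = [81, 71]
enqueue(73): queue = [81, 71, 73]
dequeue(): queue = [71, 73]
enqueue(70): queue = [71, 73, 70]
enqueue(98): queue = [71, 73, 70, 98]
dequeue(): queue = [73, 70, 98]
enqueue(97): queue = [73, 70, 98, 97]
dequeue(): queue = [70, 98, 97]
enqueue(51): queue = [70, 98, 97, 51]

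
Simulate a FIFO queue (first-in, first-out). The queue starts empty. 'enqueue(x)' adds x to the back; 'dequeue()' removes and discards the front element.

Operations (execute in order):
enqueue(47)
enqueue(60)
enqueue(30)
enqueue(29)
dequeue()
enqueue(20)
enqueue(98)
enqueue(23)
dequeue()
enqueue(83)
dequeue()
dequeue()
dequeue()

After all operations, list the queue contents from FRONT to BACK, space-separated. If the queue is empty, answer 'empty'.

enqueue(47): [47]
enqueue(60): [47, 60]
enqueue(30): [47, 60, 30]
enqueue(29): [47, 60, 30, 29]
dequeue(): [60, 30, 29]
enqueue(20): [60, 30, 29, 20]
enqueue(98): [60, 30, 29, 20, 98]
enqueue(23): [60, 30, 29, 20, 98, 23]
dequeue(): [30, 29, 20, 98, 23]
enqueue(83): [30, 29, 20, 98, 23, 83]
dequeue(): [29, 20, 98, 23, 83]
dequeue(): [20, 98, 23, 83]
dequeue(): [98, 23, 83]

Answer: 98 23 83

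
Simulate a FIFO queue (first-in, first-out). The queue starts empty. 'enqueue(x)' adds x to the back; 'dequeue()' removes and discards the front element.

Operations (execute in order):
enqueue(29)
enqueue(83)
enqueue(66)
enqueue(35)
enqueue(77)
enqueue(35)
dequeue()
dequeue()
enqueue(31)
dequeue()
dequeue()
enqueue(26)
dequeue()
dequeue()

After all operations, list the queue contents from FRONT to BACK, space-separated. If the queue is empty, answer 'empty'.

Answer: 31 26

Derivation:
enqueue(29): [29]
enqueue(83): [29, 83]
enqueue(66): [29, 83, 66]
enqueue(35): [29, 83, 66, 35]
enqueue(77): [29, 83, 66, 35, 77]
enqueue(35): [29, 83, 66, 35, 77, 35]
dequeue(): [83, 66, 35, 77, 35]
dequeue(): [66, 35, 77, 35]
enqueue(31): [66, 35, 77, 35, 31]
dequeue(): [35, 77, 35, 31]
dequeue(): [77, 35, 31]
enqueue(26): [77, 35, 31, 26]
dequeue(): [35, 31, 26]
dequeue(): [31, 26]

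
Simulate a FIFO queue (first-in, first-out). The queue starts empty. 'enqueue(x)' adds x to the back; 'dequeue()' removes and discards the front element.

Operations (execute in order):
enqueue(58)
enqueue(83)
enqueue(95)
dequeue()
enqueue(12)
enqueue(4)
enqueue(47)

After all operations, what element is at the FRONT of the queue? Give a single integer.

Answer: 83

Derivation:
enqueue(58): queue = [58]
enqueue(83): queue = [58, 83]
enqueue(95): queue = [58, 83, 95]
dequeue(): queue = [83, 95]
enqueue(12): queue = [83, 95, 12]
enqueue(4): queue = [83, 95, 12, 4]
enqueue(47): queue = [83, 95, 12, 4, 47]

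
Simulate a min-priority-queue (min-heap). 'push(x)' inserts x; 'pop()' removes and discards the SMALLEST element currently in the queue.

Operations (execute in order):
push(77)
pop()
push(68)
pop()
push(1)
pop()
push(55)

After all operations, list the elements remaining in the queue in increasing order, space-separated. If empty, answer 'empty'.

push(77): heap contents = [77]
pop() → 77: heap contents = []
push(68): heap contents = [68]
pop() → 68: heap contents = []
push(1): heap contents = [1]
pop() → 1: heap contents = []
push(55): heap contents = [55]

Answer: 55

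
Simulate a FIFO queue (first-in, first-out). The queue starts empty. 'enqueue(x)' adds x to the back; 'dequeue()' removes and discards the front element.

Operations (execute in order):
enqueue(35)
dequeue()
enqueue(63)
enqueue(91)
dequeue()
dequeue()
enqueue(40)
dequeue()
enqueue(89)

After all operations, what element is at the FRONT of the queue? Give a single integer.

enqueue(35): queue = [35]
dequeue(): queue = []
enqueue(63): queue = [63]
enqueue(91): queue = [63, 91]
dequeue(): queue = [91]
dequeue(): queue = []
enqueue(40): queue = [40]
dequeue(): queue = []
enqueue(89): queue = [89]

Answer: 89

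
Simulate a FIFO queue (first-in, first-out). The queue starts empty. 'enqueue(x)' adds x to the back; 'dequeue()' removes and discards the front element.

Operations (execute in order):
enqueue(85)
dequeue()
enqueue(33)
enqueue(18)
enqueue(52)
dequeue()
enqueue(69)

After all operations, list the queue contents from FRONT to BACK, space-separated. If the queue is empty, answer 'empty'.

Answer: 18 52 69

Derivation:
enqueue(85): [85]
dequeue(): []
enqueue(33): [33]
enqueue(18): [33, 18]
enqueue(52): [33, 18, 52]
dequeue(): [18, 52]
enqueue(69): [18, 52, 69]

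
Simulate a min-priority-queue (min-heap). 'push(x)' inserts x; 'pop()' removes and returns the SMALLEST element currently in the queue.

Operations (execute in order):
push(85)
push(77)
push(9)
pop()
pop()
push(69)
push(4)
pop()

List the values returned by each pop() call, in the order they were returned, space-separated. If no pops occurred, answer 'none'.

Answer: 9 77 4

Derivation:
push(85): heap contents = [85]
push(77): heap contents = [77, 85]
push(9): heap contents = [9, 77, 85]
pop() → 9: heap contents = [77, 85]
pop() → 77: heap contents = [85]
push(69): heap contents = [69, 85]
push(4): heap contents = [4, 69, 85]
pop() → 4: heap contents = [69, 85]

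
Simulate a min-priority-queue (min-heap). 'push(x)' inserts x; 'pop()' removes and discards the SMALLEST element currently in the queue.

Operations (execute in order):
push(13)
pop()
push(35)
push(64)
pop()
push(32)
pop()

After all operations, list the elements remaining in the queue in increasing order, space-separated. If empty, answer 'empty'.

Answer: 64

Derivation:
push(13): heap contents = [13]
pop() → 13: heap contents = []
push(35): heap contents = [35]
push(64): heap contents = [35, 64]
pop() → 35: heap contents = [64]
push(32): heap contents = [32, 64]
pop() → 32: heap contents = [64]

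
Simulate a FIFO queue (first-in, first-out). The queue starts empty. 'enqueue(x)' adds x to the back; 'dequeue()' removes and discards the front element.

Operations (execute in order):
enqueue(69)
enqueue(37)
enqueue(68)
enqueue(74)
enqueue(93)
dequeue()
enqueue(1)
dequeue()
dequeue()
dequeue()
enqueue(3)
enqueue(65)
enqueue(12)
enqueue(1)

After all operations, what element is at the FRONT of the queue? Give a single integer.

enqueue(69): queue = [69]
enqueue(37): queue = [69, 37]
enqueue(68): queue = [69, 37, 68]
enqueue(74): queue = [69, 37, 68, 74]
enqueue(93): queue = [69, 37, 68, 74, 93]
dequeue(): queue = [37, 68, 74, 93]
enqueue(1): queue = [37, 68, 74, 93, 1]
dequeue(): queue = [68, 74, 93, 1]
dequeue(): queue = [74, 93, 1]
dequeue(): queue = [93, 1]
enqueue(3): queue = [93, 1, 3]
enqueue(65): queue = [93, 1, 3, 65]
enqueue(12): queue = [93, 1, 3, 65, 12]
enqueue(1): queue = [93, 1, 3, 65, 12, 1]

Answer: 93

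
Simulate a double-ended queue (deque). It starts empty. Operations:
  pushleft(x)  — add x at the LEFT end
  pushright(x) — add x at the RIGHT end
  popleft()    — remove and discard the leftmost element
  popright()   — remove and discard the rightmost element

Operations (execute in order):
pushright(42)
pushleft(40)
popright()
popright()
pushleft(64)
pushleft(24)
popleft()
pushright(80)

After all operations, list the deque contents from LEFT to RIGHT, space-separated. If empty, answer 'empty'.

Answer: 64 80

Derivation:
pushright(42): [42]
pushleft(40): [40, 42]
popright(): [40]
popright(): []
pushleft(64): [64]
pushleft(24): [24, 64]
popleft(): [64]
pushright(80): [64, 80]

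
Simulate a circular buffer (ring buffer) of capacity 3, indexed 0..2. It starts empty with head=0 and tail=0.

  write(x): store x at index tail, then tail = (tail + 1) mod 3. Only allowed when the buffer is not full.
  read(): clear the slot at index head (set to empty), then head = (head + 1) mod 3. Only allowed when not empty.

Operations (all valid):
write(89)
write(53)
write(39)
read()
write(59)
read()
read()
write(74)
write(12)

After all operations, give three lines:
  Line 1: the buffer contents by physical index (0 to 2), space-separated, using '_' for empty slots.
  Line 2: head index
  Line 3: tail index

write(89): buf=[89 _ _], head=0, tail=1, size=1
write(53): buf=[89 53 _], head=0, tail=2, size=2
write(39): buf=[89 53 39], head=0, tail=0, size=3
read(): buf=[_ 53 39], head=1, tail=0, size=2
write(59): buf=[59 53 39], head=1, tail=1, size=3
read(): buf=[59 _ 39], head=2, tail=1, size=2
read(): buf=[59 _ _], head=0, tail=1, size=1
write(74): buf=[59 74 _], head=0, tail=2, size=2
write(12): buf=[59 74 12], head=0, tail=0, size=3

Answer: 59 74 12
0
0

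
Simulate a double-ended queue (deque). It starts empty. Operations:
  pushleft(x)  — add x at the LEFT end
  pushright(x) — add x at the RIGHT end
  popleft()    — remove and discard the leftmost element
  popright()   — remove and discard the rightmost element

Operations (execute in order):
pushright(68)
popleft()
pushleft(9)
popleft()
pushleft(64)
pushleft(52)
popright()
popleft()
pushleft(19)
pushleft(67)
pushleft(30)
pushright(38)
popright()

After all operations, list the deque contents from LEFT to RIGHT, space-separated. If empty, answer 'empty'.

pushright(68): [68]
popleft(): []
pushleft(9): [9]
popleft(): []
pushleft(64): [64]
pushleft(52): [52, 64]
popright(): [52]
popleft(): []
pushleft(19): [19]
pushleft(67): [67, 19]
pushleft(30): [30, 67, 19]
pushright(38): [30, 67, 19, 38]
popright(): [30, 67, 19]

Answer: 30 67 19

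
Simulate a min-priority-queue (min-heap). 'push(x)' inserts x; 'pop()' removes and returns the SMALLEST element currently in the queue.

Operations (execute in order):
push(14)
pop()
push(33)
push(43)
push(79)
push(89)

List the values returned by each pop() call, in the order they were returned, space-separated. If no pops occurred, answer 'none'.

push(14): heap contents = [14]
pop() → 14: heap contents = []
push(33): heap contents = [33]
push(43): heap contents = [33, 43]
push(79): heap contents = [33, 43, 79]
push(89): heap contents = [33, 43, 79, 89]

Answer: 14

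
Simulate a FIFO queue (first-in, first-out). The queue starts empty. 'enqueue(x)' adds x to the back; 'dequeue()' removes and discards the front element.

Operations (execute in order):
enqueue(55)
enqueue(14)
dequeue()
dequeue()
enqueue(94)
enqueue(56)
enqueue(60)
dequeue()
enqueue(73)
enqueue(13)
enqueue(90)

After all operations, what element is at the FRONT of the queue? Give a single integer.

Answer: 56

Derivation:
enqueue(55): queue = [55]
enqueue(14): queue = [55, 14]
dequeue(): queue = [14]
dequeue(): queue = []
enqueue(94): queue = [94]
enqueue(56): queue = [94, 56]
enqueue(60): queue = [94, 56, 60]
dequeue(): queue = [56, 60]
enqueue(73): queue = [56, 60, 73]
enqueue(13): queue = [56, 60, 73, 13]
enqueue(90): queue = [56, 60, 73, 13, 90]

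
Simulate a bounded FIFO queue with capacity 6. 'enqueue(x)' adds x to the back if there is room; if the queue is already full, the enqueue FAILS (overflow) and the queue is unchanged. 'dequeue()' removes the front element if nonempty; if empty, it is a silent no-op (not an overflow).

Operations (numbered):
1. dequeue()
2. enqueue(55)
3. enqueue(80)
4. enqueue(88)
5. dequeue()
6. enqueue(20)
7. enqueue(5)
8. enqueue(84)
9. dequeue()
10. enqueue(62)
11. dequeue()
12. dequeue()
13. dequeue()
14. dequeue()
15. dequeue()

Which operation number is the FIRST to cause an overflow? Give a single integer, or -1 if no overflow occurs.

Answer: -1

Derivation:
1. dequeue(): empty, no-op, size=0
2. enqueue(55): size=1
3. enqueue(80): size=2
4. enqueue(88): size=3
5. dequeue(): size=2
6. enqueue(20): size=3
7. enqueue(5): size=4
8. enqueue(84): size=5
9. dequeue(): size=4
10. enqueue(62): size=5
11. dequeue(): size=4
12. dequeue(): size=3
13. dequeue(): size=2
14. dequeue(): size=1
15. dequeue(): size=0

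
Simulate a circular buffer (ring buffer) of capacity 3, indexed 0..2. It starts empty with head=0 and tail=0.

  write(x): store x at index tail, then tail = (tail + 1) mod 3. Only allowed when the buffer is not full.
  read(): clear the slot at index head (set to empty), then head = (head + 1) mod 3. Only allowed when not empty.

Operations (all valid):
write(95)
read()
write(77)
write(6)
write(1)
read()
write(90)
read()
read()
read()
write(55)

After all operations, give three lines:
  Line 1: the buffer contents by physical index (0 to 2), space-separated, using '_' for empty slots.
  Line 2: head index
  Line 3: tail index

Answer: _ _ 55
2
0

Derivation:
write(95): buf=[95 _ _], head=0, tail=1, size=1
read(): buf=[_ _ _], head=1, tail=1, size=0
write(77): buf=[_ 77 _], head=1, tail=2, size=1
write(6): buf=[_ 77 6], head=1, tail=0, size=2
write(1): buf=[1 77 6], head=1, tail=1, size=3
read(): buf=[1 _ 6], head=2, tail=1, size=2
write(90): buf=[1 90 6], head=2, tail=2, size=3
read(): buf=[1 90 _], head=0, tail=2, size=2
read(): buf=[_ 90 _], head=1, tail=2, size=1
read(): buf=[_ _ _], head=2, tail=2, size=0
write(55): buf=[_ _ 55], head=2, tail=0, size=1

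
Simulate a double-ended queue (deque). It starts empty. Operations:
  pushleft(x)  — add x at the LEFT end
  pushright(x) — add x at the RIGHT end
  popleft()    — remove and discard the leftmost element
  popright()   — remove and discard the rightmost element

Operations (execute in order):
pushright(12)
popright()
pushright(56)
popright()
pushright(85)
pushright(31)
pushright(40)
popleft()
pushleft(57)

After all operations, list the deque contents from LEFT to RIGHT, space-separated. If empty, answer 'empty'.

Answer: 57 31 40

Derivation:
pushright(12): [12]
popright(): []
pushright(56): [56]
popright(): []
pushright(85): [85]
pushright(31): [85, 31]
pushright(40): [85, 31, 40]
popleft(): [31, 40]
pushleft(57): [57, 31, 40]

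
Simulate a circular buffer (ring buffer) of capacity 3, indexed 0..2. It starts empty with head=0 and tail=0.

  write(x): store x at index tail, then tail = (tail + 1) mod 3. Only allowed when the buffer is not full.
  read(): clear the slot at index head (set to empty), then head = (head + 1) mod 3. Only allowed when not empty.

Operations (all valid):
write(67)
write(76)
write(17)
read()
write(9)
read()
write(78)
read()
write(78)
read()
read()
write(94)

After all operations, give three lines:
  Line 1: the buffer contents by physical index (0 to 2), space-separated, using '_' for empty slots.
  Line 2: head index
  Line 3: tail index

write(67): buf=[67 _ _], head=0, tail=1, size=1
write(76): buf=[67 76 _], head=0, tail=2, size=2
write(17): buf=[67 76 17], head=0, tail=0, size=3
read(): buf=[_ 76 17], head=1, tail=0, size=2
write(9): buf=[9 76 17], head=1, tail=1, size=3
read(): buf=[9 _ 17], head=2, tail=1, size=2
write(78): buf=[9 78 17], head=2, tail=2, size=3
read(): buf=[9 78 _], head=0, tail=2, size=2
write(78): buf=[9 78 78], head=0, tail=0, size=3
read(): buf=[_ 78 78], head=1, tail=0, size=2
read(): buf=[_ _ 78], head=2, tail=0, size=1
write(94): buf=[94 _ 78], head=2, tail=1, size=2

Answer: 94 _ 78
2
1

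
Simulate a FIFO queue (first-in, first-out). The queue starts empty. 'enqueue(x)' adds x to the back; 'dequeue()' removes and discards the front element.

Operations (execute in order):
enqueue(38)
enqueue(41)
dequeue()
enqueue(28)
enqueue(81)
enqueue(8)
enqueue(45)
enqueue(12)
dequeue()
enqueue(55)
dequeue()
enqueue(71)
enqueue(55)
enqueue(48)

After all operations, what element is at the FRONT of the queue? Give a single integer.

enqueue(38): queue = [38]
enqueue(41): queue = [38, 41]
dequeue(): queue = [41]
enqueue(28): queue = [41, 28]
enqueue(81): queue = [41, 28, 81]
enqueue(8): queue = [41, 28, 81, 8]
enqueue(45): queue = [41, 28, 81, 8, 45]
enqueue(12): queue = [41, 28, 81, 8, 45, 12]
dequeue(): queue = [28, 81, 8, 45, 12]
enqueue(55): queue = [28, 81, 8, 45, 12, 55]
dequeue(): queue = [81, 8, 45, 12, 55]
enqueue(71): queue = [81, 8, 45, 12, 55, 71]
enqueue(55): queue = [81, 8, 45, 12, 55, 71, 55]
enqueue(48): queue = [81, 8, 45, 12, 55, 71, 55, 48]

Answer: 81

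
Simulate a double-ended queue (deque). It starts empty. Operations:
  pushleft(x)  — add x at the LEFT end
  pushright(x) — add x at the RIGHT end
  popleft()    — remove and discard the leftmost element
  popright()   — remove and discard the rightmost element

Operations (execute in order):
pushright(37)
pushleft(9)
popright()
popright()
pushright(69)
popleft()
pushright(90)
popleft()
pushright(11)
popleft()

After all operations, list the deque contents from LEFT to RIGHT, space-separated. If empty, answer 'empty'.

pushright(37): [37]
pushleft(9): [9, 37]
popright(): [9]
popright(): []
pushright(69): [69]
popleft(): []
pushright(90): [90]
popleft(): []
pushright(11): [11]
popleft(): []

Answer: empty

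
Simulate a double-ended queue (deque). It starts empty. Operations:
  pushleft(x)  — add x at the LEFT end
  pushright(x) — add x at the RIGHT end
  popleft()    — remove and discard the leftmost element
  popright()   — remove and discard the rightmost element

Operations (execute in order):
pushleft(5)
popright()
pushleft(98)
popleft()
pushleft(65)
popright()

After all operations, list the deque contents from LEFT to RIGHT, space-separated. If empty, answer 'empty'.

Answer: empty

Derivation:
pushleft(5): [5]
popright(): []
pushleft(98): [98]
popleft(): []
pushleft(65): [65]
popright(): []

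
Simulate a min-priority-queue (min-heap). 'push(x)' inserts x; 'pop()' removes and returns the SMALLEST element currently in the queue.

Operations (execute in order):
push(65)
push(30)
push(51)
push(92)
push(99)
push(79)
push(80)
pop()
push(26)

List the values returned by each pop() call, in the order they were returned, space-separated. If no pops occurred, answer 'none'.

push(65): heap contents = [65]
push(30): heap contents = [30, 65]
push(51): heap contents = [30, 51, 65]
push(92): heap contents = [30, 51, 65, 92]
push(99): heap contents = [30, 51, 65, 92, 99]
push(79): heap contents = [30, 51, 65, 79, 92, 99]
push(80): heap contents = [30, 51, 65, 79, 80, 92, 99]
pop() → 30: heap contents = [51, 65, 79, 80, 92, 99]
push(26): heap contents = [26, 51, 65, 79, 80, 92, 99]

Answer: 30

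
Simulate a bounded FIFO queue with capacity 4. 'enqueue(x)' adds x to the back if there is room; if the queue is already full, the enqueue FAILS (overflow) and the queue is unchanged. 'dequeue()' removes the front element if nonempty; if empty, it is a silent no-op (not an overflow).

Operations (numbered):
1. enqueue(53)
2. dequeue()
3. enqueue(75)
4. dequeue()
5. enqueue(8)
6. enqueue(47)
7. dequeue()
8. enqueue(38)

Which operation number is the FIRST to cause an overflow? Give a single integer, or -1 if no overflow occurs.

1. enqueue(53): size=1
2. dequeue(): size=0
3. enqueue(75): size=1
4. dequeue(): size=0
5. enqueue(8): size=1
6. enqueue(47): size=2
7. dequeue(): size=1
8. enqueue(38): size=2

Answer: -1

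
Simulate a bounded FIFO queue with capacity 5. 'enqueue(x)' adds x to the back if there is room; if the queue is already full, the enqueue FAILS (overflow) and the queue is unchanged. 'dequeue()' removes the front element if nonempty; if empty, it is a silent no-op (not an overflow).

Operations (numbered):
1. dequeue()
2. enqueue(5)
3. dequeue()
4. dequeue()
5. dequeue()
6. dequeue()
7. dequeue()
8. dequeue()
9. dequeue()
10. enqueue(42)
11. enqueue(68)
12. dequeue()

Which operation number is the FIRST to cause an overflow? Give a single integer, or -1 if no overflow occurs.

Answer: -1

Derivation:
1. dequeue(): empty, no-op, size=0
2. enqueue(5): size=1
3. dequeue(): size=0
4. dequeue(): empty, no-op, size=0
5. dequeue(): empty, no-op, size=0
6. dequeue(): empty, no-op, size=0
7. dequeue(): empty, no-op, size=0
8. dequeue(): empty, no-op, size=0
9. dequeue(): empty, no-op, size=0
10. enqueue(42): size=1
11. enqueue(68): size=2
12. dequeue(): size=1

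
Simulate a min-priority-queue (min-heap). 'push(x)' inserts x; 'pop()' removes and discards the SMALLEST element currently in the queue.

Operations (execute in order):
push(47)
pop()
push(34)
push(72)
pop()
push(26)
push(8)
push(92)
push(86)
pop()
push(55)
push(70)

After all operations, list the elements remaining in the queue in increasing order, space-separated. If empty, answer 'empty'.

Answer: 26 55 70 72 86 92

Derivation:
push(47): heap contents = [47]
pop() → 47: heap contents = []
push(34): heap contents = [34]
push(72): heap contents = [34, 72]
pop() → 34: heap contents = [72]
push(26): heap contents = [26, 72]
push(8): heap contents = [8, 26, 72]
push(92): heap contents = [8, 26, 72, 92]
push(86): heap contents = [8, 26, 72, 86, 92]
pop() → 8: heap contents = [26, 72, 86, 92]
push(55): heap contents = [26, 55, 72, 86, 92]
push(70): heap contents = [26, 55, 70, 72, 86, 92]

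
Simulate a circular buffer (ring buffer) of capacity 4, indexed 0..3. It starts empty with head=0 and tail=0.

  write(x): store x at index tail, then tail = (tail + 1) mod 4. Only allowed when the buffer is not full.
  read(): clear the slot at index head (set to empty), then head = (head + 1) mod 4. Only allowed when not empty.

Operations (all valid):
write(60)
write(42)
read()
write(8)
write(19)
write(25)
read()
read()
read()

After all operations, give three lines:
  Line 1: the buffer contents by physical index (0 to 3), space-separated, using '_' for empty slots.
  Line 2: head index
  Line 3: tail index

write(60): buf=[60 _ _ _], head=0, tail=1, size=1
write(42): buf=[60 42 _ _], head=0, tail=2, size=2
read(): buf=[_ 42 _ _], head=1, tail=2, size=1
write(8): buf=[_ 42 8 _], head=1, tail=3, size=2
write(19): buf=[_ 42 8 19], head=1, tail=0, size=3
write(25): buf=[25 42 8 19], head=1, tail=1, size=4
read(): buf=[25 _ 8 19], head=2, tail=1, size=3
read(): buf=[25 _ _ 19], head=3, tail=1, size=2
read(): buf=[25 _ _ _], head=0, tail=1, size=1

Answer: 25 _ _ _
0
1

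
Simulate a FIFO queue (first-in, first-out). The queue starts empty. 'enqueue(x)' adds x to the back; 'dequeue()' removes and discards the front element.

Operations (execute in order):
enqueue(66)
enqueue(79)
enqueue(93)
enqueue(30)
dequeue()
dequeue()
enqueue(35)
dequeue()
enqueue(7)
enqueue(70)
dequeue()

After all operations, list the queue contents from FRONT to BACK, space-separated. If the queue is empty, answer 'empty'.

enqueue(66): [66]
enqueue(79): [66, 79]
enqueue(93): [66, 79, 93]
enqueue(30): [66, 79, 93, 30]
dequeue(): [79, 93, 30]
dequeue(): [93, 30]
enqueue(35): [93, 30, 35]
dequeue(): [30, 35]
enqueue(7): [30, 35, 7]
enqueue(70): [30, 35, 7, 70]
dequeue(): [35, 7, 70]

Answer: 35 7 70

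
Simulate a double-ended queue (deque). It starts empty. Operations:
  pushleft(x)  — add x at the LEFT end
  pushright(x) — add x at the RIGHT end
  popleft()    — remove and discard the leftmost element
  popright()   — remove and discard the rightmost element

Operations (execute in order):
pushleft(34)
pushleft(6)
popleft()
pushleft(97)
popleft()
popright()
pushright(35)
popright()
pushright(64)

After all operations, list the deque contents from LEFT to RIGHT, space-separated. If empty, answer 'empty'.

pushleft(34): [34]
pushleft(6): [6, 34]
popleft(): [34]
pushleft(97): [97, 34]
popleft(): [34]
popright(): []
pushright(35): [35]
popright(): []
pushright(64): [64]

Answer: 64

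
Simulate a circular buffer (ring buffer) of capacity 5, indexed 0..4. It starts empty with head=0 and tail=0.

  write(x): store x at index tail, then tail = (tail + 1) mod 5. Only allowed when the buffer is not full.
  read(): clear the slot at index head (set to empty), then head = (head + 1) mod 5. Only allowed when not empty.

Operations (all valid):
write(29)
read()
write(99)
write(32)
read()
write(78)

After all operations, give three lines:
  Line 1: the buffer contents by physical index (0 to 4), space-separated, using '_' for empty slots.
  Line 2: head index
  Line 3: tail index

Answer: _ _ 32 78 _
2
4

Derivation:
write(29): buf=[29 _ _ _ _], head=0, tail=1, size=1
read(): buf=[_ _ _ _ _], head=1, tail=1, size=0
write(99): buf=[_ 99 _ _ _], head=1, tail=2, size=1
write(32): buf=[_ 99 32 _ _], head=1, tail=3, size=2
read(): buf=[_ _ 32 _ _], head=2, tail=3, size=1
write(78): buf=[_ _ 32 78 _], head=2, tail=4, size=2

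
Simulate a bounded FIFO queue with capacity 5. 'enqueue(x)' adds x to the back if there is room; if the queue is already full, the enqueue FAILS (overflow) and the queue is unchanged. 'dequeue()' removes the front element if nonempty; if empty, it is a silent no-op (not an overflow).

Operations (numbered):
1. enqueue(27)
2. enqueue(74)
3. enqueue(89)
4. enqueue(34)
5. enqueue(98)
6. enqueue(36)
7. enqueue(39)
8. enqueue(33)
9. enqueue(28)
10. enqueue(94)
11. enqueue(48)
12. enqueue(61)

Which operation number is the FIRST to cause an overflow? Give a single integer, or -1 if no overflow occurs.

Answer: 6

Derivation:
1. enqueue(27): size=1
2. enqueue(74): size=2
3. enqueue(89): size=3
4. enqueue(34): size=4
5. enqueue(98): size=5
6. enqueue(36): size=5=cap → OVERFLOW (fail)
7. enqueue(39): size=5=cap → OVERFLOW (fail)
8. enqueue(33): size=5=cap → OVERFLOW (fail)
9. enqueue(28): size=5=cap → OVERFLOW (fail)
10. enqueue(94): size=5=cap → OVERFLOW (fail)
11. enqueue(48): size=5=cap → OVERFLOW (fail)
12. enqueue(61): size=5=cap → OVERFLOW (fail)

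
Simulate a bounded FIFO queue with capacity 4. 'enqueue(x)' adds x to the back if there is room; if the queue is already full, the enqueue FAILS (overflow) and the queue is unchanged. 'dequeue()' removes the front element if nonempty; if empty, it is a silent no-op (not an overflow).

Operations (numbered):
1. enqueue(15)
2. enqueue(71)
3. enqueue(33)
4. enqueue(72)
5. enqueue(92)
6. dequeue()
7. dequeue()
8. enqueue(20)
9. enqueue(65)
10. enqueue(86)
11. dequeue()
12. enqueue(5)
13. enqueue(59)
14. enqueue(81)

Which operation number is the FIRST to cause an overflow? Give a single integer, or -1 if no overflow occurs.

1. enqueue(15): size=1
2. enqueue(71): size=2
3. enqueue(33): size=3
4. enqueue(72): size=4
5. enqueue(92): size=4=cap → OVERFLOW (fail)
6. dequeue(): size=3
7. dequeue(): size=2
8. enqueue(20): size=3
9. enqueue(65): size=4
10. enqueue(86): size=4=cap → OVERFLOW (fail)
11. dequeue(): size=3
12. enqueue(5): size=4
13. enqueue(59): size=4=cap → OVERFLOW (fail)
14. enqueue(81): size=4=cap → OVERFLOW (fail)

Answer: 5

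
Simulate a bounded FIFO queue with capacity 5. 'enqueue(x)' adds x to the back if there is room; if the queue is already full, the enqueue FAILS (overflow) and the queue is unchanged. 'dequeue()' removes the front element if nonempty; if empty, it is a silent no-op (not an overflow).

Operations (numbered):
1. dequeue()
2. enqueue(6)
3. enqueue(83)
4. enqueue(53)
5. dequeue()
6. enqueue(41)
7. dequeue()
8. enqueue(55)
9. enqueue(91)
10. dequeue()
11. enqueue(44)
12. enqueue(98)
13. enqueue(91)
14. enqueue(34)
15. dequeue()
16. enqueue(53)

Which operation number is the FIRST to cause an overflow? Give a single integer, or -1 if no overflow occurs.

Answer: 13

Derivation:
1. dequeue(): empty, no-op, size=0
2. enqueue(6): size=1
3. enqueue(83): size=2
4. enqueue(53): size=3
5. dequeue(): size=2
6. enqueue(41): size=3
7. dequeue(): size=2
8. enqueue(55): size=3
9. enqueue(91): size=4
10. dequeue(): size=3
11. enqueue(44): size=4
12. enqueue(98): size=5
13. enqueue(91): size=5=cap → OVERFLOW (fail)
14. enqueue(34): size=5=cap → OVERFLOW (fail)
15. dequeue(): size=4
16. enqueue(53): size=5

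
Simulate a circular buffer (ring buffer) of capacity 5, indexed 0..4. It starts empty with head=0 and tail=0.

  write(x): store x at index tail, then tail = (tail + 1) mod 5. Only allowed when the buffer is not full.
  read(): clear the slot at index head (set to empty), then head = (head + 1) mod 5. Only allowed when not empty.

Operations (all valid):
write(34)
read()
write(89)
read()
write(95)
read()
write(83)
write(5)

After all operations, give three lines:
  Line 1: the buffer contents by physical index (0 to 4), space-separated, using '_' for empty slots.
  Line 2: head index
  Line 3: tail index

Answer: _ _ _ 83 5
3
0

Derivation:
write(34): buf=[34 _ _ _ _], head=0, tail=1, size=1
read(): buf=[_ _ _ _ _], head=1, tail=1, size=0
write(89): buf=[_ 89 _ _ _], head=1, tail=2, size=1
read(): buf=[_ _ _ _ _], head=2, tail=2, size=0
write(95): buf=[_ _ 95 _ _], head=2, tail=3, size=1
read(): buf=[_ _ _ _ _], head=3, tail=3, size=0
write(83): buf=[_ _ _ 83 _], head=3, tail=4, size=1
write(5): buf=[_ _ _ 83 5], head=3, tail=0, size=2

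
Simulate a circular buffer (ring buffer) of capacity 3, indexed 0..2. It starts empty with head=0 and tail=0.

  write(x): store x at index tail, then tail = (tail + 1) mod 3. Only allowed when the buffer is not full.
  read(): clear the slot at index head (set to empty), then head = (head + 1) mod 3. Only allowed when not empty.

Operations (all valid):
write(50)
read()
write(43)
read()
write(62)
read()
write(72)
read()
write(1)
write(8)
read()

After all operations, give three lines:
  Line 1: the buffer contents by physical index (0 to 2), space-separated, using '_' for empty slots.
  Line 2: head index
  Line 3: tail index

write(50): buf=[50 _ _], head=0, tail=1, size=1
read(): buf=[_ _ _], head=1, tail=1, size=0
write(43): buf=[_ 43 _], head=1, tail=2, size=1
read(): buf=[_ _ _], head=2, tail=2, size=0
write(62): buf=[_ _ 62], head=2, tail=0, size=1
read(): buf=[_ _ _], head=0, tail=0, size=0
write(72): buf=[72 _ _], head=0, tail=1, size=1
read(): buf=[_ _ _], head=1, tail=1, size=0
write(1): buf=[_ 1 _], head=1, tail=2, size=1
write(8): buf=[_ 1 8], head=1, tail=0, size=2
read(): buf=[_ _ 8], head=2, tail=0, size=1

Answer: _ _ 8
2
0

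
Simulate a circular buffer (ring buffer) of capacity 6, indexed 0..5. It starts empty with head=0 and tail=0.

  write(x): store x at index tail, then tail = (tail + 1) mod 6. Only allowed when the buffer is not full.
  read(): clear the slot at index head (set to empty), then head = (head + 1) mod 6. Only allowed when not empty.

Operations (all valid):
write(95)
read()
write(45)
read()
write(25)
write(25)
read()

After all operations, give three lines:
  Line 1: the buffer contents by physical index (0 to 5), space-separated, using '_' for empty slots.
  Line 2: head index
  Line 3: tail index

write(95): buf=[95 _ _ _ _ _], head=0, tail=1, size=1
read(): buf=[_ _ _ _ _ _], head=1, tail=1, size=0
write(45): buf=[_ 45 _ _ _ _], head=1, tail=2, size=1
read(): buf=[_ _ _ _ _ _], head=2, tail=2, size=0
write(25): buf=[_ _ 25 _ _ _], head=2, tail=3, size=1
write(25): buf=[_ _ 25 25 _ _], head=2, tail=4, size=2
read(): buf=[_ _ _ 25 _ _], head=3, tail=4, size=1

Answer: _ _ _ 25 _ _
3
4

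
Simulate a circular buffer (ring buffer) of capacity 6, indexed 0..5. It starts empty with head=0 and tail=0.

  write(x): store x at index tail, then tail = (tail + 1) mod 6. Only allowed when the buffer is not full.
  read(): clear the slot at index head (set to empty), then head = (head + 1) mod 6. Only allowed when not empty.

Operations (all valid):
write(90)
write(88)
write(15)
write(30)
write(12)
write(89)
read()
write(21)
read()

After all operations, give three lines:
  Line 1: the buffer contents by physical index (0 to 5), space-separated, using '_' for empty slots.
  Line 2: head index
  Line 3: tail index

Answer: 21 _ 15 30 12 89
2
1

Derivation:
write(90): buf=[90 _ _ _ _ _], head=0, tail=1, size=1
write(88): buf=[90 88 _ _ _ _], head=0, tail=2, size=2
write(15): buf=[90 88 15 _ _ _], head=0, tail=3, size=3
write(30): buf=[90 88 15 30 _ _], head=0, tail=4, size=4
write(12): buf=[90 88 15 30 12 _], head=0, tail=5, size=5
write(89): buf=[90 88 15 30 12 89], head=0, tail=0, size=6
read(): buf=[_ 88 15 30 12 89], head=1, tail=0, size=5
write(21): buf=[21 88 15 30 12 89], head=1, tail=1, size=6
read(): buf=[21 _ 15 30 12 89], head=2, tail=1, size=5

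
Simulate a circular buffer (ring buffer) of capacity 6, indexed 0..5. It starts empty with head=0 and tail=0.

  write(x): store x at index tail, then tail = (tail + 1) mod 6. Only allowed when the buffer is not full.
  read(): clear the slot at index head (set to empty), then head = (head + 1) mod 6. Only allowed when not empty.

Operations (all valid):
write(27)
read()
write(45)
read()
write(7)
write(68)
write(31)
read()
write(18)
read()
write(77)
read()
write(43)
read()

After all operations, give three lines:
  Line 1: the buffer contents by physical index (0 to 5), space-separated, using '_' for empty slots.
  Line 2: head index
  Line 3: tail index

write(27): buf=[27 _ _ _ _ _], head=0, tail=1, size=1
read(): buf=[_ _ _ _ _ _], head=1, tail=1, size=0
write(45): buf=[_ 45 _ _ _ _], head=1, tail=2, size=1
read(): buf=[_ _ _ _ _ _], head=2, tail=2, size=0
write(7): buf=[_ _ 7 _ _ _], head=2, tail=3, size=1
write(68): buf=[_ _ 7 68 _ _], head=2, tail=4, size=2
write(31): buf=[_ _ 7 68 31 _], head=2, tail=5, size=3
read(): buf=[_ _ _ 68 31 _], head=3, tail=5, size=2
write(18): buf=[_ _ _ 68 31 18], head=3, tail=0, size=3
read(): buf=[_ _ _ _ 31 18], head=4, tail=0, size=2
write(77): buf=[77 _ _ _ 31 18], head=4, tail=1, size=3
read(): buf=[77 _ _ _ _ 18], head=5, tail=1, size=2
write(43): buf=[77 43 _ _ _ 18], head=5, tail=2, size=3
read(): buf=[77 43 _ _ _ _], head=0, tail=2, size=2

Answer: 77 43 _ _ _ _
0
2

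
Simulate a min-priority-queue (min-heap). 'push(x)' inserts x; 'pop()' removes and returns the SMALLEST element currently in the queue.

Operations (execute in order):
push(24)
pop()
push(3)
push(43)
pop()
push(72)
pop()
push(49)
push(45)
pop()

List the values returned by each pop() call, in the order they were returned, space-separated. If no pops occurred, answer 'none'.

push(24): heap contents = [24]
pop() → 24: heap contents = []
push(3): heap contents = [3]
push(43): heap contents = [3, 43]
pop() → 3: heap contents = [43]
push(72): heap contents = [43, 72]
pop() → 43: heap contents = [72]
push(49): heap contents = [49, 72]
push(45): heap contents = [45, 49, 72]
pop() → 45: heap contents = [49, 72]

Answer: 24 3 43 45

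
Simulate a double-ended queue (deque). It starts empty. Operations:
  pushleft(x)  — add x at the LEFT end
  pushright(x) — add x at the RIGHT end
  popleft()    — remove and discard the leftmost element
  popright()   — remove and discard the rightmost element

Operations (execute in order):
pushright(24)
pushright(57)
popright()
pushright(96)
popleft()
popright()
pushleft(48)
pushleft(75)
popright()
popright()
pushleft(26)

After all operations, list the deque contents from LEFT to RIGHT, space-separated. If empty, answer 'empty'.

Answer: 26

Derivation:
pushright(24): [24]
pushright(57): [24, 57]
popright(): [24]
pushright(96): [24, 96]
popleft(): [96]
popright(): []
pushleft(48): [48]
pushleft(75): [75, 48]
popright(): [75]
popright(): []
pushleft(26): [26]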